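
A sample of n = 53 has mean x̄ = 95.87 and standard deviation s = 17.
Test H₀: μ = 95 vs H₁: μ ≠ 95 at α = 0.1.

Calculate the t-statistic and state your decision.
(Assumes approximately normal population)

Answer: t = 0.3726, fail to reject H₀

Derivation:
df = n - 1 = 52
SE = s/√n = 17/√53 = 2.3351
t = (x̄ - μ₀)/SE = (95.87 - 95)/2.3351 = 0.3726
Critical value: t_{0.05,52} = ±1.675
p-value ≈ 0.7110
Decision: fail to reject H₀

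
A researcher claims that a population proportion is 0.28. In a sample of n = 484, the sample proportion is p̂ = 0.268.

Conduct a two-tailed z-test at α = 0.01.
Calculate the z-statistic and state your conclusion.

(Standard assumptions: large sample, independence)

H₀: p = 0.28, H₁: p ≠ 0.28
Standard error: SE = √(p₀(1-p₀)/n) = √(0.28×0.72/484) = 0.020409
z-statistic: z = (p̂ - p₀)/SE = (0.268 - 0.28)/0.020409 = -0.5880
Critical value: z_0.005 = ±2.576
p-value = 0.5565
Decision: fail to reject H₀ at α = 0.01

Answer: z = -0.5880, fail to reject H₀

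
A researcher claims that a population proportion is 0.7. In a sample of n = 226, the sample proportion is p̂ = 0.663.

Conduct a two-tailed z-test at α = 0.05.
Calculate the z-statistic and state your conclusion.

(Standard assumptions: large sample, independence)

Answer: z = -1.2138, fail to reject H₀

Derivation:
H₀: p = 0.7, H₁: p ≠ 0.7
Standard error: SE = √(p₀(1-p₀)/n) = √(0.7×0.3/226) = 0.030483
z-statistic: z = (p̂ - p₀)/SE = (0.663 - 0.7)/0.030483 = -1.2138
Critical value: z_0.025 = ±1.960
p-value = 0.2248
Decision: fail to reject H₀ at α = 0.05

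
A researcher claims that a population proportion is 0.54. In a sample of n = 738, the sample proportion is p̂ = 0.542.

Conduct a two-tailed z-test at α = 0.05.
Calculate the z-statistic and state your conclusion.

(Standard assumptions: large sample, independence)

Answer: z = 0.1090, fail to reject H₀

Derivation:
H₀: p = 0.54, H₁: p ≠ 0.54
Standard error: SE = √(p₀(1-p₀)/n) = √(0.54×0.46/738) = 0.018346
z-statistic: z = (p̂ - p₀)/SE = (0.542 - 0.54)/0.018346 = 0.1090
Critical value: z_0.025 = ±1.960
p-value = 0.9132
Decision: fail to reject H₀ at α = 0.05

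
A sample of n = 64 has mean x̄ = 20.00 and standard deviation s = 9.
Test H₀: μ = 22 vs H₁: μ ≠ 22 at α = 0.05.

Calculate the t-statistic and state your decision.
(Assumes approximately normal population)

df = n - 1 = 63
SE = s/√n = 9/√64 = 1.1250
t = (x̄ - μ₀)/SE = (20.00 - 22)/1.1250 = -1.7778
Critical value: t_{0.025,63} = ±1.998
p-value ≈ 0.0803
Decision: fail to reject H₀

Answer: t = -1.7778, fail to reject H₀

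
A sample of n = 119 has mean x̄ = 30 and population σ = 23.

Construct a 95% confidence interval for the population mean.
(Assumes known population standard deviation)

Answer: (25.8675, 34.1325)

Derivation:
Confidence level: 95%, α = 0.05
z_0.025 = 1.960
SE = σ/√n = 23/√119 = 2.1084
Margin of error = 1.960 × 2.1084 = 4.1325
CI: x̄ ± margin = 30 ± 4.1325
CI: (25.8675, 34.1325)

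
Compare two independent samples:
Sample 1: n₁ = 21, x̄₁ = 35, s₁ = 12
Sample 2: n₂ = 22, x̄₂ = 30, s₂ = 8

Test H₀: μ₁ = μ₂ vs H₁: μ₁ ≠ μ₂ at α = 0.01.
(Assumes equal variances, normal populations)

Pooled variance: s²_p = [20×12² + 21×8²]/(41) = 103.0244
s_p = 10.1501
SE = s_p×√(1/n₁ + 1/n₂) = 10.1501×√(1/21 + 1/22) = 3.0966
t = (x̄₁ - x̄₂)/SE = (35 - 30)/3.0966 = 1.6147
df = 41, t-critical = ±2.701
Decision: fail to reject H₀

Answer: t = 1.6147, fail to reject H₀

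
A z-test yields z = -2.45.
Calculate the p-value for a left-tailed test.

Answer: p-value ≈ 0.0071

Derivation:
For z = -2.45:
p = P(Z < -2.45) = Φ(-2.45) = 0.0071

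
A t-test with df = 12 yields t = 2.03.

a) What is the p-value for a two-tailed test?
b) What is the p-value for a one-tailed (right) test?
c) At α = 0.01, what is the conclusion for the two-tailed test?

Answer: a) 0.0651, b) 0.0326, c) fail to reject H₀

Derivation:
Using t-distribution with df = 12:
a) Two-tailed: p = 2×P(T > 2.03) = 0.0651
b) One-tailed: p = P(T > 2.03) = 0.0326
c) 0.0651 ≥ 0.01, fail to reject H₀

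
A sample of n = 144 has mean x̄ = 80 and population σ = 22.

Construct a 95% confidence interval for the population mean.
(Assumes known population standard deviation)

Answer: (76.4067, 83.5933)

Derivation:
Confidence level: 95%, α = 0.05
z_0.025 = 1.960
SE = σ/√n = 22/√144 = 1.8333
Margin of error = 1.960 × 1.8333 = 3.5933
CI: x̄ ± margin = 80 ± 3.5933
CI: (76.4067, 83.5933)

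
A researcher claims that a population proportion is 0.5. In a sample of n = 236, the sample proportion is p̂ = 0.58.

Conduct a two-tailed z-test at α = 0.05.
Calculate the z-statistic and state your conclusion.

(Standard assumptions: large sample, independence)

H₀: p = 0.5, H₁: p ≠ 0.5
Standard error: SE = √(p₀(1-p₀)/n) = √(0.5×0.5/236) = 0.032547
z-statistic: z = (p̂ - p₀)/SE = (0.58 - 0.5)/0.032547 = 2.4580
Critical value: z_0.025 = ±1.960
p-value = 0.0140
Decision: reject H₀ at α = 0.05

Answer: z = 2.4580, reject H₀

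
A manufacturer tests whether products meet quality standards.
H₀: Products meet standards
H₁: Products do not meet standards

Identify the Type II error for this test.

A Type I error (probability α) occurs when we reject a true H₀.
A Type II error (probability β) occurs when we fail to reject a false H₀.

Answer: Accepting products as meeting standards when they don't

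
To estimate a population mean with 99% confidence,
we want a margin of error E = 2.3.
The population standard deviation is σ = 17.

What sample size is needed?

z_0.005 = 2.576
n = (z×σ/E)² = (2.576×17/2.3)²
n = 362.5216
Round up: n = 363

Answer: n = 363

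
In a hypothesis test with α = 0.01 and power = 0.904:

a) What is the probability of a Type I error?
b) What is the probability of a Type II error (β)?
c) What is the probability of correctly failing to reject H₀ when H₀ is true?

Answer: a) 0.01, b) 0.096, c) 0.99

Derivation:
a) Type I error probability = α = 0.01
b) Power = P(reject H₀ | H₁ true) = 1 - β = 0.904, so Type II error probability = β = 1 - Power = 0.096
c) P(fail to reject H₀ | H₀ true) = 1 - α = 0.99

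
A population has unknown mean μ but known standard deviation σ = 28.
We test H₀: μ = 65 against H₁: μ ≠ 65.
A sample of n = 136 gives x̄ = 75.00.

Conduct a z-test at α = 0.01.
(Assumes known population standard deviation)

Answer: z = 4.1649, reject H₀

Derivation:
Standard error: SE = σ/√n = 28/√136 = 2.4010
z-statistic: z = (x̄ - μ₀)/SE = (75.00 - 65)/2.4010 = 4.1649
Critical value: ±2.576
p-value < 0.0001
Decision: reject H₀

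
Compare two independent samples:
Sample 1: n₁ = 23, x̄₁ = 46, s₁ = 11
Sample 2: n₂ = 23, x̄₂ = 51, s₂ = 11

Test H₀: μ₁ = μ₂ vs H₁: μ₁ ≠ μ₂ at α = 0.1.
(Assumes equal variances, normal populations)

Pooled variance: s²_p = [22×11² + 22×11²]/(44) = 121.0000
s_p = 11.0000
SE = s_p×√(1/n₁ + 1/n₂) = 11.0000×√(1/23 + 1/23) = 3.2437
t = (x̄₁ - x̄₂)/SE = (46 - 51)/3.2437 = -1.5414
df = 44, t-critical = ±1.680
Decision: fail to reject H₀

Answer: t = -1.5414, fail to reject H₀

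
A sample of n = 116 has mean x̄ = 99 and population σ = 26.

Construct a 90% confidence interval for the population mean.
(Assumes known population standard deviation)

Confidence level: 90%, α = 0.1
z_0.05 = 1.645
SE = σ/√n = 26/√116 = 2.4140
Margin of error = 1.645 × 2.4140 = 3.9710
CI: x̄ ± margin = 99 ± 3.9710
CI: (95.0290, 102.9710)

Answer: (95.0290, 102.9710)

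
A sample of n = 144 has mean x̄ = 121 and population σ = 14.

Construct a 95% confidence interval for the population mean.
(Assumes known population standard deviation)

Confidence level: 95%, α = 0.05
z_0.025 = 1.960
SE = σ/√n = 14/√144 = 1.1667
Margin of error = 1.960 × 1.1667 = 2.2867
CI: x̄ ± margin = 121 ± 2.2867
CI: (118.7133, 123.2867)

Answer: (118.7133, 123.2867)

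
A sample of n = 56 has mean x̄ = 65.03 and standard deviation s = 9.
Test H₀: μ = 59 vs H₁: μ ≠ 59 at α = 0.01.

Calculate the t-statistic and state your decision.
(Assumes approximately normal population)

df = n - 1 = 55
SE = s/√n = 9/√56 = 1.2027
t = (x̄ - μ₀)/SE = (65.03 - 59)/1.2027 = 5.0137
Critical value: t_{0.005,55} = ±2.668
p-value < 0.0001
Decision: reject H₀

Answer: t = 5.0137, reject H₀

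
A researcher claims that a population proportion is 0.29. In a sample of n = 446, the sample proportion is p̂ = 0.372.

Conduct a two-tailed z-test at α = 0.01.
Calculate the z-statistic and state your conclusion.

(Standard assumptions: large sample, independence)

H₀: p = 0.29, H₁: p ≠ 0.29
Standard error: SE = √(p₀(1-p₀)/n) = √(0.29×0.71/446) = 0.021486
z-statistic: z = (p̂ - p₀)/SE = (0.372 - 0.29)/0.021486 = 3.8164
Critical value: z_0.005 = ±2.576
p-value = 0.0001
Decision: reject H₀ at α = 0.01

Answer: z = 3.8164, reject H₀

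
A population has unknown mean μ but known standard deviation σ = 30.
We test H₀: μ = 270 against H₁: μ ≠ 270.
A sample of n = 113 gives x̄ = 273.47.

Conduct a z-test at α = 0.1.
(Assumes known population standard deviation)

Answer: z = 1.2295, fail to reject H₀

Derivation:
Standard error: SE = σ/√n = 30/√113 = 2.8222
z-statistic: z = (x̄ - μ₀)/SE = (273.47 - 270)/2.8222 = 1.2295
Critical value: ±1.645
p-value = 0.2189
Decision: fail to reject H₀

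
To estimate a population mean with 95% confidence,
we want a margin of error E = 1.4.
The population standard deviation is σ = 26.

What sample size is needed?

Answer: n = 1325

Derivation:
z_0.025 = 1.960
n = (z×σ/E)² = (1.960×26/1.4)²
n = 1324.9600
Round up: n = 1325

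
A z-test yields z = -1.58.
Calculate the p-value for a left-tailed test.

Answer: p-value ≈ 0.0571

Derivation:
For z = -1.58:
p = P(Z < -1.58) = Φ(-1.58) = 0.0571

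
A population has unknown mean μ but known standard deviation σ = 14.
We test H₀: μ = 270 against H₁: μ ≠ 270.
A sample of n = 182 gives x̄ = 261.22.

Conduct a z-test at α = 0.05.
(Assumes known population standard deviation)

Answer: z = -8.4610, reject H₀

Derivation:
Standard error: SE = σ/√n = 14/√182 = 1.0377
z-statistic: z = (x̄ - μ₀)/SE = (261.22 - 270)/1.0377 = -8.4610
Critical value: ±1.960
p-value < 0.0001
Decision: reject H₀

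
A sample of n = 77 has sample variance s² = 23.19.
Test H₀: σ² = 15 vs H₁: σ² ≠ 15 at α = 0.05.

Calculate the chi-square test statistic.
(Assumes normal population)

Answer: χ² = 117.4960, reject H₀

Derivation:
df = n - 1 = 76
χ² = (n-1)s²/σ₀² = 76×23.19/15 = 117.4960
Critical values: χ²_{0.975,76} = 53.782, χ²_{0.025,76} = 101.999
Rejection region: χ² < 53.782 or χ² > 101.999
Decision: reject H₀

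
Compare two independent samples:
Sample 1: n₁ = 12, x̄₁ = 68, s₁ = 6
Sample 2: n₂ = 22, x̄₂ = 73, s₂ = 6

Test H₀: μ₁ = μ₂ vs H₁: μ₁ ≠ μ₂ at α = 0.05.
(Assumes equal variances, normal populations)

Pooled variance: s²_p = [11×6² + 21×6²]/(32) = 36.0000
s_p = 6.0000
SE = s_p×√(1/n₁ + 1/n₂) = 6.0000×√(1/12 + 1/22) = 2.1532
t = (x̄₁ - x̄₂)/SE = (68 - 73)/2.1532 = -2.3221
df = 32, t-critical = ±2.037
Decision: reject H₀

Answer: t = -2.3221, reject H₀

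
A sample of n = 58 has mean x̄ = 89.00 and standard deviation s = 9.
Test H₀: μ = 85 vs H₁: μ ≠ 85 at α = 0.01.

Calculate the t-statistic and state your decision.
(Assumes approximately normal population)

Answer: t = 3.3847, reject H₀

Derivation:
df = n - 1 = 57
SE = s/√n = 9/√58 = 1.1818
t = (x̄ - μ₀)/SE = (89.00 - 85)/1.1818 = 3.3847
Critical value: t_{0.005,57} = ±2.665
p-value ≈ 0.0013
Decision: reject H₀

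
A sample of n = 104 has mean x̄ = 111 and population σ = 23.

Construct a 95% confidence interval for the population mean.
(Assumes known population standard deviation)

Answer: (106.5796, 115.4204)

Derivation:
Confidence level: 95%, α = 0.05
z_0.025 = 1.960
SE = σ/√n = 23/√104 = 2.2553
Margin of error = 1.960 × 2.2553 = 4.4204
CI: x̄ ± margin = 111 ± 4.4204
CI: (106.5796, 115.4204)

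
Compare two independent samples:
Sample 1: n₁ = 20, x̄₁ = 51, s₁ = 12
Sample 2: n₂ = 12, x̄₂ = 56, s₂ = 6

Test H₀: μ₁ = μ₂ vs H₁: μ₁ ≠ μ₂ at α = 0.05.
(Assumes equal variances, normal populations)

Pooled variance: s²_p = [19×12² + 11×6²]/(30) = 104.4000
s_p = 10.2176
SE = s_p×√(1/n₁ + 1/n₂) = 10.2176×√(1/20 + 1/12) = 3.7309
t = (x̄₁ - x̄₂)/SE = (51 - 56)/3.7309 = -1.3402
df = 30, t-critical = ±2.042
Decision: fail to reject H₀

Answer: t = -1.3402, fail to reject H₀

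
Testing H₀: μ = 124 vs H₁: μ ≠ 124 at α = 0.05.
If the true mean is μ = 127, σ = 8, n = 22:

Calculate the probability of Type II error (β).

Answer: β ≈ 0.5796

Derivation:
SE = σ/√n = 8/√22 = 1.7056
Critical values: μ₀ ± z_0.025×SE = 124 ± 1.960×1.7056
Acceptance region: (120.6570, 127.3430)
Under H₁ (μ = 127): z_high = (127.3430 - 127)/1.7056 = 0.2011, z_low = (120.6570 - 127)/1.7056 = -3.7189
β = P(not reject | H₁) = Φ(0.2011) - Φ(-3.7189) ≈ 0.5796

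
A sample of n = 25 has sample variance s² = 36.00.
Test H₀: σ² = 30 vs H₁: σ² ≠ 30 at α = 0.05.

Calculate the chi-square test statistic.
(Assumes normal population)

Answer: χ² = 28.8000, fail to reject H₀

Derivation:
df = n - 1 = 24
χ² = (n-1)s²/σ₀² = 24×36.00/30 = 28.8000
Critical values: χ²_{0.975,24} = 12.401, χ²_{0.025,24} = 39.364
Rejection region: χ² < 12.401 or χ² > 39.364
Decision: fail to reject H₀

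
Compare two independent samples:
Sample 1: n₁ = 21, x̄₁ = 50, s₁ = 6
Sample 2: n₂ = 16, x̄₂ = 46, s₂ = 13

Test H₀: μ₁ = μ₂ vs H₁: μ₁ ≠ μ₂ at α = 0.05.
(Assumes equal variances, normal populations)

Pooled variance: s²_p = [20×6² + 15×13²]/(35) = 93.0000
s_p = 9.6437
SE = s_p×√(1/n₁ + 1/n₂) = 9.6437×√(1/21 + 1/16) = 3.2002
t = (x̄₁ - x̄₂)/SE = (50 - 46)/3.2002 = 1.2499
df = 35, t-critical = ±2.030
Decision: fail to reject H₀

Answer: t = 1.2499, fail to reject H₀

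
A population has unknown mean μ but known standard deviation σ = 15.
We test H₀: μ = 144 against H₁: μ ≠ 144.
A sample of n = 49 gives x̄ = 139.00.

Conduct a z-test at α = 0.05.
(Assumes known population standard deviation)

Standard error: SE = σ/√n = 15/√49 = 2.1429
z-statistic: z = (x̄ - μ₀)/SE = (139.00 - 144)/2.1429 = -2.3333
Critical value: ±1.960
p-value = 0.0196
Decision: reject H₀

Answer: z = -2.3333, reject H₀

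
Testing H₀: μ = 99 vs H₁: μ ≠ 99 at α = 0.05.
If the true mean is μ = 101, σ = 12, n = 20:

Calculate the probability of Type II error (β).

SE = σ/√n = 12/√20 = 2.6833
Critical values: μ₀ ± z_0.025×SE = 99 ± 1.960×2.6833
Acceptance region: (93.7407, 104.2593)
Under H₁ (μ = 101): z_high = (104.2593 - 101)/2.6833 = 1.2147, z_low = (93.7407 - 101)/2.6833 = -2.7054
β = P(not reject | H₁) = Φ(1.2147) - Φ(-2.7054) ≈ 0.8843

Answer: β ≈ 0.8843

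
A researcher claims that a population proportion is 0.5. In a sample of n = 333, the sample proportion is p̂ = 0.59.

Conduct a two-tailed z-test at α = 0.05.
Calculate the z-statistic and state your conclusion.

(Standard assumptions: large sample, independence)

Answer: z = 3.2847, reject H₀

Derivation:
H₀: p = 0.5, H₁: p ≠ 0.5
Standard error: SE = √(p₀(1-p₀)/n) = √(0.5×0.5/333) = 0.027400
z-statistic: z = (p̂ - p₀)/SE = (0.59 - 0.5)/0.027400 = 3.2847
Critical value: z_0.025 = ±1.960
p-value = 0.0010
Decision: reject H₀ at α = 0.05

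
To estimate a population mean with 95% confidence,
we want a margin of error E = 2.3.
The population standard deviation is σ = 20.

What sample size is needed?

Answer: n = 291

Derivation:
z_0.025 = 1.960
n = (z×σ/E)² = (1.960×20/2.3)²
n = 290.4802
Round up: n = 291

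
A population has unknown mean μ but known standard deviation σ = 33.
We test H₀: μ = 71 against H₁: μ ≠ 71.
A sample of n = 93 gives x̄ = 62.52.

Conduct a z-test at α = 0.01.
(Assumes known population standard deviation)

Answer: z = -2.4782, fail to reject H₀

Derivation:
Standard error: SE = σ/√n = 33/√93 = 3.4219
z-statistic: z = (x̄ - μ₀)/SE = (62.52 - 71)/3.4219 = -2.4782
Critical value: ±2.576
p-value = 0.0132
Decision: fail to reject H₀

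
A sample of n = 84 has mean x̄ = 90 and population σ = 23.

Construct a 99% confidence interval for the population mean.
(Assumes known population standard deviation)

Answer: (83.5355, 96.4645)

Derivation:
Confidence level: 99%, α = 0.01
z_0.005 = 2.576
SE = σ/√n = 23/√84 = 2.5095
Margin of error = 2.576 × 2.5095 = 6.4645
CI: x̄ ± margin = 90 ± 6.4645
CI: (83.5355, 96.4645)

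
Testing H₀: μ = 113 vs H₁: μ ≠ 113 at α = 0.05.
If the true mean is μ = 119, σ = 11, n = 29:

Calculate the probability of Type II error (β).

Answer: β ≈ 0.1642

Derivation:
SE = σ/√n = 11/√29 = 2.0426
Critical values: μ₀ ± z_0.025×SE = 113 ± 1.960×2.0426
Acceptance region: (108.9965, 117.0035)
Under H₁ (μ = 119): z_high = (117.0035 - 119)/2.0426 = -0.9774, z_low = (108.9965 - 119)/2.0426 = -4.8974
β = P(not reject | H₁) = Φ(-0.9774) - Φ(-4.8974) ≈ 0.1642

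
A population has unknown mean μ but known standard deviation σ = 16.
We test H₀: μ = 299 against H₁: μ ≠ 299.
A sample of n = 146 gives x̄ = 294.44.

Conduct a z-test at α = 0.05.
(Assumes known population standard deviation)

Standard error: SE = σ/√n = 16/√146 = 1.3242
z-statistic: z = (x̄ - μ₀)/SE = (294.44 - 299)/1.3242 = -3.4436
Critical value: ±1.960
p-value = 0.0006
Decision: reject H₀

Answer: z = -3.4436, reject H₀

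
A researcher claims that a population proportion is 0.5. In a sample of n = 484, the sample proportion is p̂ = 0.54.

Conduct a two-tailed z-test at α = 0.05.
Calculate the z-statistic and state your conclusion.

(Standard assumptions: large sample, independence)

H₀: p = 0.5, H₁: p ≠ 0.5
Standard error: SE = √(p₀(1-p₀)/n) = √(0.5×0.5/484) = 0.022727
z-statistic: z = (p̂ - p₀)/SE = (0.54 - 0.5)/0.022727 = 1.7600
Critical value: z_0.025 = ±1.960
p-value = 0.0784
Decision: fail to reject H₀ at α = 0.05

Answer: z = 1.7600, fail to reject H₀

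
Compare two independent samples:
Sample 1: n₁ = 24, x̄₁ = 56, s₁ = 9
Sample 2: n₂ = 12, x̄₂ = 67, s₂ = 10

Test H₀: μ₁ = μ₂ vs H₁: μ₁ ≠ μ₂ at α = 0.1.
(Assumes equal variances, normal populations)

Answer: t = -3.3328, reject H₀

Derivation:
Pooled variance: s²_p = [23×9² + 11×10²]/(34) = 87.1471
s_p = 9.3353
SE = s_p×√(1/n₁ + 1/n₂) = 9.3353×√(1/24 + 1/12) = 3.3005
t = (x̄₁ - x̄₂)/SE = (56 - 67)/3.3005 = -3.3328
df = 34, t-critical = ±1.691
Decision: reject H₀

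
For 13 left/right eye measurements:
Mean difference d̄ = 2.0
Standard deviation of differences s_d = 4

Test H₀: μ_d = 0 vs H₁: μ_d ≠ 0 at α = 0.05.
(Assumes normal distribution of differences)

Answer: t = 1.8028, fail to reject H₀

Derivation:
df = n - 1 = 12
SE = s_d/√n = 4/√13 = 1.1094
t = d̄/SE = 2.0/1.1094 = 1.8028
Critical value: t_{0.025,12} = ±2.179
p-value ≈ 0.0966
Decision: fail to reject H₀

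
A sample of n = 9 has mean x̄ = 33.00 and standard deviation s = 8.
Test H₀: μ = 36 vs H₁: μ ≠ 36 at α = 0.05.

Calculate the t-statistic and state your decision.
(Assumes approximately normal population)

df = n - 1 = 8
SE = s/√n = 8/√9 = 2.6667
t = (x̄ - μ₀)/SE = (33.00 - 36)/2.6667 = -1.1250
Critical value: t_{0.025,8} = ±2.306
p-value ≈ 0.2932
Decision: fail to reject H₀

Answer: t = -1.1250, fail to reject H₀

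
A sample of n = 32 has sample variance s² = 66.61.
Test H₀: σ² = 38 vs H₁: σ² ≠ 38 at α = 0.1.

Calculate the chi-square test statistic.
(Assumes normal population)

Answer: χ² = 54.3397, reject H₀

Derivation:
df = n - 1 = 31
χ² = (n-1)s²/σ₀² = 31×66.61/38 = 54.3397
Critical values: χ²_{0.95,31} = 19.281, χ²_{0.05,31} = 44.985
Rejection region: χ² < 19.281 or χ² > 44.985
Decision: reject H₀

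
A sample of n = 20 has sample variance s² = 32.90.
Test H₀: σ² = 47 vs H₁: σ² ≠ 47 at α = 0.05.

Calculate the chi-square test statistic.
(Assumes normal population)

df = n - 1 = 19
χ² = (n-1)s²/σ₀² = 19×32.90/47 = 13.3000
Critical values: χ²_{0.975,19} = 8.907, χ²_{0.025,19} = 32.852
Rejection region: χ² < 8.907 or χ² > 32.852
Decision: fail to reject H₀

Answer: χ² = 13.3000, fail to reject H₀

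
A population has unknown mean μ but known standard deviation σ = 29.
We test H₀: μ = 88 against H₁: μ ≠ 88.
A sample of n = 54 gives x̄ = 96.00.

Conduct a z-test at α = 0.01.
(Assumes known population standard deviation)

Standard error: SE = σ/√n = 29/√54 = 3.9464
z-statistic: z = (x̄ - μ₀)/SE = (96.00 - 88)/3.9464 = 2.0272
Critical value: ±2.576
p-value = 0.0426
Decision: fail to reject H₀

Answer: z = 2.0272, fail to reject H₀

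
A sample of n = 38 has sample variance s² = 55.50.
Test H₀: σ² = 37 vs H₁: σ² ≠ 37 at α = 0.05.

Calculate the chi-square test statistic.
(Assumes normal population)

df = n - 1 = 37
χ² = (n-1)s²/σ₀² = 37×55.50/37 = 55.5000
Critical values: χ²_{0.975,37} = 22.106, χ²_{0.025,37} = 55.668
Rejection region: χ² < 22.106 or χ² > 55.668
Decision: fail to reject H₀

Answer: χ² = 55.5000, fail to reject H₀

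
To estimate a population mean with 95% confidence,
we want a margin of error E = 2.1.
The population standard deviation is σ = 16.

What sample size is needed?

Answer: n = 224

Derivation:
z_0.025 = 1.960
n = (z×σ/E)² = (1.960×16/2.1)²
n = 223.0044
Round up: n = 224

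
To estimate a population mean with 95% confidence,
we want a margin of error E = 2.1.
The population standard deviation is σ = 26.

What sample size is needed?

Answer: n = 589

Derivation:
z_0.025 = 1.960
n = (z×σ/E)² = (1.960×26/2.1)²
n = 588.8711
Round up: n = 589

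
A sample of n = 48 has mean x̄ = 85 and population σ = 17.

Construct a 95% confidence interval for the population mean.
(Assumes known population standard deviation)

Answer: (80.1907, 89.8093)

Derivation:
Confidence level: 95%, α = 0.05
z_0.025 = 1.960
SE = σ/√n = 17/√48 = 2.4537
Margin of error = 1.960 × 2.4537 = 4.8093
CI: x̄ ± margin = 85 ± 4.8093
CI: (80.1907, 89.8093)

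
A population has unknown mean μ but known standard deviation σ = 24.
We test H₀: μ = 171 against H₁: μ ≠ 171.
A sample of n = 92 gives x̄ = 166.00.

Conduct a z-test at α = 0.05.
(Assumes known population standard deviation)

Answer: z = -1.9982, reject H₀

Derivation:
Standard error: SE = σ/√n = 24/√92 = 2.5022
z-statistic: z = (x̄ - μ₀)/SE = (166.00 - 171)/2.5022 = -1.9982
Critical value: ±1.960
p-value = 0.0457
Decision: reject H₀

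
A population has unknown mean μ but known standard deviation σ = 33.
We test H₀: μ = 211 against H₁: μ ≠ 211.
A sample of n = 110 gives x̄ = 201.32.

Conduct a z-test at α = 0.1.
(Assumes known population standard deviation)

Answer: z = -3.0765, reject H₀

Derivation:
Standard error: SE = σ/√n = 33/√110 = 3.1464
z-statistic: z = (x̄ - μ₀)/SE = (201.32 - 211)/3.1464 = -3.0765
Critical value: ±1.645
p-value = 0.0021
Decision: reject H₀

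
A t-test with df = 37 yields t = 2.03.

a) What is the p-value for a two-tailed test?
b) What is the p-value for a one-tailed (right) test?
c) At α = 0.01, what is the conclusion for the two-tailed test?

Using t-distribution with df = 37:
a) Two-tailed: p = 2×P(T > 2.03) = 0.0496
b) One-tailed: p = P(T > 2.03) = 0.0248
c) 0.0496 ≥ 0.01, fail to reject H₀

Answer: a) 0.0496, b) 0.0248, c) fail to reject H₀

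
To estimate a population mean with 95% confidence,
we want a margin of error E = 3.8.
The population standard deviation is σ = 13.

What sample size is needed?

Answer: n = 45

Derivation:
z_0.025 = 1.960
n = (z×σ/E)² = (1.960×13/3.8)²
n = 44.9606
Round up: n = 45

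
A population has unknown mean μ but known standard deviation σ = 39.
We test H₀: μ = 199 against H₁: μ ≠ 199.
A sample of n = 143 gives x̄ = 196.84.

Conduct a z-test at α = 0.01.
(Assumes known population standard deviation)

Answer: z = -0.6623, fail to reject H₀

Derivation:
Standard error: SE = σ/√n = 39/√143 = 3.2613
z-statistic: z = (x̄ - μ₀)/SE = (196.84 - 199)/3.2613 = -0.6623
Critical value: ±2.576
p-value = 0.5078
Decision: fail to reject H₀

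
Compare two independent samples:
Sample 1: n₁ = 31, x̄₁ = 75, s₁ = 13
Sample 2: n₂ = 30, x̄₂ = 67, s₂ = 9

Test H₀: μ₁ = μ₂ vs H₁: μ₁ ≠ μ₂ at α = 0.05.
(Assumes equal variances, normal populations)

Pooled variance: s²_p = [30×13² + 29×9²]/(59) = 125.7458
s_p = 11.2136
SE = s_p×√(1/n₁ + 1/n₂) = 11.2136×√(1/31 + 1/30) = 2.8719
t = (x̄₁ - x̄₂)/SE = (75 - 67)/2.8719 = 2.7856
df = 59, t-critical = ±2.001
Decision: reject H₀

Answer: t = 2.7856, reject H₀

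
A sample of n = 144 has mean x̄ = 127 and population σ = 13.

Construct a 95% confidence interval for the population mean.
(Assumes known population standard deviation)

Answer: (124.8767, 129.1233)

Derivation:
Confidence level: 95%, α = 0.05
z_0.025 = 1.960
SE = σ/√n = 13/√144 = 1.0833
Margin of error = 1.960 × 1.0833 = 2.1233
CI: x̄ ± margin = 127 ± 2.1233
CI: (124.8767, 129.1233)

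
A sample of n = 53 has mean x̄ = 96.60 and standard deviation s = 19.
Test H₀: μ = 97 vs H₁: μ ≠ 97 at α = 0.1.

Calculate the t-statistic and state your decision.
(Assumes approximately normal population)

Answer: t = -0.1533, fail to reject H₀

Derivation:
df = n - 1 = 52
SE = s/√n = 19/√53 = 2.6099
t = (x̄ - μ₀)/SE = (96.60 - 97)/2.6099 = -0.1533
Critical value: t_{0.05,52} = ±1.675
p-value ≈ 0.8788
Decision: fail to reject H₀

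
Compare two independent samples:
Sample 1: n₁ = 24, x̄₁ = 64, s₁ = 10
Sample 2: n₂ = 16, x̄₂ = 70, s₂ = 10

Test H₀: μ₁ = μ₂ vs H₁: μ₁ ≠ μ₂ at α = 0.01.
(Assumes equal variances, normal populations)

Pooled variance: s²_p = [23×10² + 15×10²]/(38) = 100.0000
s_p = 10.0000
SE = s_p×√(1/n₁ + 1/n₂) = 10.0000×√(1/24 + 1/16) = 3.2275
t = (x̄₁ - x̄₂)/SE = (64 - 70)/3.2275 = -1.8590
df = 38, t-critical = ±2.712
Decision: fail to reject H₀

Answer: t = -1.8590, fail to reject H₀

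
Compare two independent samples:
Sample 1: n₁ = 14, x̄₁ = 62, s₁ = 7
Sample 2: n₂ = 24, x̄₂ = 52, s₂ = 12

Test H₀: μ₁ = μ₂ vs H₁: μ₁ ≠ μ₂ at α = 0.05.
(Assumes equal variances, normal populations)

Answer: t = 2.8391, reject H₀

Derivation:
Pooled variance: s²_p = [13×7² + 23×12²]/(36) = 109.6944
s_p = 10.4735
SE = s_p×√(1/n₁ + 1/n₂) = 10.4735×√(1/14 + 1/24) = 3.5222
t = (x̄₁ - x̄₂)/SE = (62 - 52)/3.5222 = 2.8391
df = 36, t-critical = ±2.028
Decision: reject H₀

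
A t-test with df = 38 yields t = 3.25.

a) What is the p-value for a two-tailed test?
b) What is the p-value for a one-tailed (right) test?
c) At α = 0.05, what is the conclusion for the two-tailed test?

Answer: a) 0.0024, b) 0.0012, c) reject H₀

Derivation:
Using t-distribution with df = 38:
a) Two-tailed: p = 2×P(T > 3.25) = 0.0024
b) One-tailed: p = P(T > 3.25) = 0.0012
c) 0.0024 < 0.05, reject H₀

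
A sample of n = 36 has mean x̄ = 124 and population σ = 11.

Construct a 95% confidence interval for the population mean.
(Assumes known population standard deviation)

Answer: (120.4067, 127.5933)

Derivation:
Confidence level: 95%, α = 0.05
z_0.025 = 1.960
SE = σ/√n = 11/√36 = 1.8333
Margin of error = 1.960 × 1.8333 = 3.5933
CI: x̄ ± margin = 124 ± 3.5933
CI: (120.4067, 127.5933)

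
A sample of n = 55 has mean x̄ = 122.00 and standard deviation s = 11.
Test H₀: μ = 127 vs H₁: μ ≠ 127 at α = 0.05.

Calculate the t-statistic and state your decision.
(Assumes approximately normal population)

Answer: t = -3.3711, reject H₀

Derivation:
df = n - 1 = 54
SE = s/√n = 11/√55 = 1.4832
t = (x̄ - μ₀)/SE = (122.00 - 127)/1.4832 = -3.3711
Critical value: t_{0.025,54} = ±2.005
p-value ≈ 0.0014
Decision: reject H₀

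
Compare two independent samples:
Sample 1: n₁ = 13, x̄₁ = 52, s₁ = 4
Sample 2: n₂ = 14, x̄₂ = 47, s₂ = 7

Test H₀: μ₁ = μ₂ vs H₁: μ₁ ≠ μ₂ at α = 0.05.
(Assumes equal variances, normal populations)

Pooled variance: s²_p = [12×4² + 13×7²]/(25) = 33.1600
s_p = 5.7585
SE = s_p×√(1/n₁ + 1/n₂) = 5.7585×√(1/13 + 1/14) = 2.2180
t = (x̄₁ - x̄₂)/SE = (52 - 47)/2.2180 = 2.2543
df = 25, t-critical = ±2.060
Decision: reject H₀

Answer: t = 2.2543, reject H₀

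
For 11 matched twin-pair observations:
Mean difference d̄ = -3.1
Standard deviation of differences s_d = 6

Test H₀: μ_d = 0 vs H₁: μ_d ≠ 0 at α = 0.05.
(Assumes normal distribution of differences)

df = n - 1 = 10
SE = s_d/√n = 6/√11 = 1.8091
t = d̄/SE = -3.1/1.8091 = -1.7136
Critical value: t_{0.025,10} = ±2.228
p-value ≈ 0.1174
Decision: fail to reject H₀

Answer: t = -1.7136, fail to reject H₀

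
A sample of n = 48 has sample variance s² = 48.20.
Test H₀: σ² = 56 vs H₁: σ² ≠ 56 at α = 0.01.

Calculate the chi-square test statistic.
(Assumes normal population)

df = n - 1 = 47
χ² = (n-1)s²/σ₀² = 47×48.20/56 = 40.4536
Critical values: χ²_{0.995,47} = 25.775, χ²_{0.005,47} = 75.704
Rejection region: χ² < 25.775 or χ² > 75.704
Decision: fail to reject H₀

Answer: χ² = 40.4536, fail to reject H₀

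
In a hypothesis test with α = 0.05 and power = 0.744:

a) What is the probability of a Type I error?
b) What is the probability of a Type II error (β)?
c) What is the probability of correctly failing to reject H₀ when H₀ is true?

a) Type I error probability = α = 0.05
b) Power = P(reject H₀ | H₁ true) = 1 - β = 0.744, so Type II error probability = β = 1 - Power = 0.256
c) P(fail to reject H₀ | H₀ true) = 1 - α = 0.95

Answer: a) 0.05, b) 0.256, c) 0.95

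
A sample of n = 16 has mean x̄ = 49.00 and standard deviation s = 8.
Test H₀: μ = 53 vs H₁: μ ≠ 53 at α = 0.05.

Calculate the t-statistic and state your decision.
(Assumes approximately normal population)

df = n - 1 = 15
SE = s/√n = 8/√16 = 2.0000
t = (x̄ - μ₀)/SE = (49.00 - 53)/2.0000 = -2.0000
Critical value: t_{0.025,15} = ±2.131
p-value ≈ 0.0639
Decision: fail to reject H₀

Answer: t = -2.0000, fail to reject H₀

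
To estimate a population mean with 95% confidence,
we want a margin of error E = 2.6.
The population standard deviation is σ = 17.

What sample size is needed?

z_0.025 = 1.960
n = (z×σ/E)² = (1.960×17/2.6)²
n = 164.2341
Round up: n = 165

Answer: n = 165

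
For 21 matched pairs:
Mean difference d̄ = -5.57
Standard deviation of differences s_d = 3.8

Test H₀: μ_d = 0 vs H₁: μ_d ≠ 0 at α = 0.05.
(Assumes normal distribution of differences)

df = n - 1 = 20
SE = s_d/√n = 3.8/√21 = 0.8292
t = d̄/SE = -5.57/0.8292 = -6.7173
Critical value: t_{0.025,20} = ±2.086
p-value < 0.0001
Decision: reject H₀

Answer: t = -6.7173, reject H₀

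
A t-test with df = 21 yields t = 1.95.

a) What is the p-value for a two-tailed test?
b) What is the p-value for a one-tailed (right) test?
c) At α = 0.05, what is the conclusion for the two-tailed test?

Using t-distribution with df = 21:
a) Two-tailed: p = 2×P(T > 1.95) = 0.0647
b) One-tailed: p = P(T > 1.95) = 0.0323
c) 0.0647 ≥ 0.05, fail to reject H₀

Answer: a) 0.0647, b) 0.0323, c) fail to reject H₀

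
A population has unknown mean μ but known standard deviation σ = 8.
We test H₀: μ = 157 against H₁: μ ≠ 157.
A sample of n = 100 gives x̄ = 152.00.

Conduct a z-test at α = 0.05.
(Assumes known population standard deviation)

Standard error: SE = σ/√n = 8/√100 = 0.8000
z-statistic: z = (x̄ - μ₀)/SE = (152.00 - 157)/0.8000 = -6.2500
Critical value: ±1.960
p-value < 0.0001
Decision: reject H₀

Answer: z = -6.2500, reject H₀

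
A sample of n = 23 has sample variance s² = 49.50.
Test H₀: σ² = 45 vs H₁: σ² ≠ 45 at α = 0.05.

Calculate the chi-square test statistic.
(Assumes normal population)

df = n - 1 = 22
χ² = (n-1)s²/σ₀² = 22×49.50/45 = 24.2000
Critical values: χ²_{0.975,22} = 10.982, χ²_{0.025,22} = 36.781
Rejection region: χ² < 10.982 or χ² > 36.781
Decision: fail to reject H₀

Answer: χ² = 24.2000, fail to reject H₀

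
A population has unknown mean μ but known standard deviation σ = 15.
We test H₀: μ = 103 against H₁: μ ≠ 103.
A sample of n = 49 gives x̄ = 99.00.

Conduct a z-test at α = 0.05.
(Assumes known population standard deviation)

Answer: z = -1.8666, fail to reject H₀

Derivation:
Standard error: SE = σ/√n = 15/√49 = 2.1429
z-statistic: z = (x̄ - μ₀)/SE = (99.00 - 103)/2.1429 = -1.8666
Critical value: ±1.960
p-value = 0.0620
Decision: fail to reject H₀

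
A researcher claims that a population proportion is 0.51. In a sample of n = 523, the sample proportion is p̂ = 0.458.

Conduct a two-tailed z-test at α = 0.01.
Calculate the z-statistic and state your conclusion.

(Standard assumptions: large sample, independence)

H₀: p = 0.51, H₁: p ≠ 0.51
Standard error: SE = √(p₀(1-p₀)/n) = √(0.51×0.49/523) = 0.021859
z-statistic: z = (p̂ - p₀)/SE = (0.458 - 0.51)/0.021859 = -2.3789
Critical value: z_0.005 = ±2.576
p-value = 0.0174
Decision: fail to reject H₀ at α = 0.01

Answer: z = -2.3789, fail to reject H₀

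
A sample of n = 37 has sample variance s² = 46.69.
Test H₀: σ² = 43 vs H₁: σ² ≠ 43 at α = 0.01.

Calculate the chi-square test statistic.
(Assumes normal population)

Answer: χ² = 39.0893, fail to reject H₀

Derivation:
df = n - 1 = 36
χ² = (n-1)s²/σ₀² = 36×46.69/43 = 39.0893
Critical values: χ²_{0.995,36} = 17.887, χ²_{0.005,36} = 61.581
Rejection region: χ² < 17.887 or χ² > 61.581
Decision: fail to reject H₀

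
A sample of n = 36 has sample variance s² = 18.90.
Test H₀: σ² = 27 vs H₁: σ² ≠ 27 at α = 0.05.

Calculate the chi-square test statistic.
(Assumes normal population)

df = n - 1 = 35
χ² = (n-1)s²/σ₀² = 35×18.90/27 = 24.5000
Critical values: χ²_{0.975,35} = 20.569, χ²_{0.025,35} = 53.203
Rejection region: χ² < 20.569 or χ² > 53.203
Decision: fail to reject H₀

Answer: χ² = 24.5000, fail to reject H₀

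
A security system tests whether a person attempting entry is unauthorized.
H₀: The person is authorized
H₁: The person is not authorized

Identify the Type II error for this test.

Answer: Granting entry to an unauthorized person

Derivation:
Type I error: rejecting H₀ when it is actually true (false positive).
Type II error: failing to reject H₀ when H₁ is actually true (false negative).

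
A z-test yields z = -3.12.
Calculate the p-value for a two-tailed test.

For z = -3.12:
p = 2×P(Z > |-3.12|) = 2×(1 - Φ(3.12)) = 0.0018

Answer: p-value ≈ 0.0018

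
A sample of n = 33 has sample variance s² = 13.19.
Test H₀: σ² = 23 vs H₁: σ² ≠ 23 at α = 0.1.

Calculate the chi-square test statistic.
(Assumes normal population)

df = n - 1 = 32
χ² = (n-1)s²/σ₀² = 32×13.19/23 = 18.3513
Critical values: χ²_{0.95,32} = 20.072, χ²_{0.05,32} = 46.194
Rejection region: χ² < 20.072 or χ² > 46.194
Decision: reject H₀

Answer: χ² = 18.3513, reject H₀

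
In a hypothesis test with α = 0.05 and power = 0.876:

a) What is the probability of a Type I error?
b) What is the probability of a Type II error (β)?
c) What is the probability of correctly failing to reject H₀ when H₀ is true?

a) Type I error probability = α = 0.05
b) Power = P(reject H₀ | H₁ true) = 1 - β = 0.876, so Type II error probability = β = 1 - Power = 0.124
c) P(fail to reject H₀ | H₀ true) = 1 - α = 0.95

Answer: a) 0.05, b) 0.124, c) 0.95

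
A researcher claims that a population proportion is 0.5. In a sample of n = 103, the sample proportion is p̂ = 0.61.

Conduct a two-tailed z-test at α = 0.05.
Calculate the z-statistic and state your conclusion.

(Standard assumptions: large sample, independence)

H₀: p = 0.5, H₁: p ≠ 0.5
Standard error: SE = √(p₀(1-p₀)/n) = √(0.5×0.5/103) = 0.049266
z-statistic: z = (p̂ - p₀)/SE = (0.61 - 0.5)/0.049266 = 2.2328
Critical value: z_0.025 = ±1.960
p-value = 0.0256
Decision: reject H₀ at α = 0.05

Answer: z = 2.2328, reject H₀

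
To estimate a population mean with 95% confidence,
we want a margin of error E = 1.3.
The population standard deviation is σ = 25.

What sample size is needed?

Answer: n = 1421

Derivation:
z_0.025 = 1.960
n = (z×σ/E)² = (1.960×25/1.3)²
n = 1420.7101
Round up: n = 1421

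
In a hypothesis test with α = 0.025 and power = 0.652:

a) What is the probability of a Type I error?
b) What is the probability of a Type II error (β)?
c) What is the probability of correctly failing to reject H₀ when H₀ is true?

a) Type I error probability = α = 0.025
b) Power = P(reject H₀ | H₁ true) = 1 - β = 0.652, so Type II error probability = β = 1 - Power = 0.348
c) P(fail to reject H₀ | H₀ true) = 1 - α = 0.975

Answer: a) 0.025, b) 0.348, c) 0.975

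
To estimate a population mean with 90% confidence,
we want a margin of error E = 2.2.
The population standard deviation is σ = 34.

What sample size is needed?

Answer: n = 647

Derivation:
z_0.05 = 1.645
n = (z×σ/E)² = (1.645×34/2.2)²
n = 646.3151
Round up: n = 647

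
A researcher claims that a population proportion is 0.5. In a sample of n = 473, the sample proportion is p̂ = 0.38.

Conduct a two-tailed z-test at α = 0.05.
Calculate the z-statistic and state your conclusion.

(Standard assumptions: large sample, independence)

H₀: p = 0.5, H₁: p ≠ 0.5
Standard error: SE = √(p₀(1-p₀)/n) = √(0.5×0.5/473) = 0.022990
z-statistic: z = (p̂ - p₀)/SE = (0.38 - 0.5)/0.022990 = -5.2197
Critical value: z_0.025 = ±1.960
p-value < 0.0001
Decision: reject H₀ at α = 0.05

Answer: z = -5.2197, reject H₀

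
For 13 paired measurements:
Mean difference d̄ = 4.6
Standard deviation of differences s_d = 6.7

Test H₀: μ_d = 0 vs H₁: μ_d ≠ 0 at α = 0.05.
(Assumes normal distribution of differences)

df = n - 1 = 12
SE = s_d/√n = 6.7/√13 = 1.8582
t = d̄/SE = 4.6/1.8582 = 2.4755
Critical value: t_{0.025,12} = ±2.179
p-value ≈ 0.0292
Decision: reject H₀

Answer: t = 2.4755, reject H₀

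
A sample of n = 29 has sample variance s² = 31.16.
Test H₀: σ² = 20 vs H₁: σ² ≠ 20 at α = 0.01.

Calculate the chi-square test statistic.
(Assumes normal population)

df = n - 1 = 28
χ² = (n-1)s²/σ₀² = 28×31.16/20 = 43.6240
Critical values: χ²_{0.995,28} = 12.461, χ²_{0.005,28} = 50.993
Rejection region: χ² < 12.461 or χ² > 50.993
Decision: fail to reject H₀

Answer: χ² = 43.6240, fail to reject H₀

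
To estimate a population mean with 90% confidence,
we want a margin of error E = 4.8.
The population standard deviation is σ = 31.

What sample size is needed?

z_0.05 = 1.645
n = (z×σ/E)² = (1.645×31/4.8)²
n = 112.8685
Round up: n = 113

Answer: n = 113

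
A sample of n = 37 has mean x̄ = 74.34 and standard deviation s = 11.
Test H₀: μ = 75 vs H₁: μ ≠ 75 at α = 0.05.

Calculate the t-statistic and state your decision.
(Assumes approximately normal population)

Answer: t = -0.3650, fail to reject H₀

Derivation:
df = n - 1 = 36
SE = s/√n = 11/√37 = 1.8084
t = (x̄ - μ₀)/SE = (74.34 - 75)/1.8084 = -0.3650
Critical value: t_{0.025,36} = ±2.028
p-value ≈ 0.7172
Decision: fail to reject H₀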